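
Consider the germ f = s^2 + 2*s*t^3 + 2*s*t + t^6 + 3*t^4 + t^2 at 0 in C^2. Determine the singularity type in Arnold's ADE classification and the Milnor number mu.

Type A_{3}, Milnor number mu = 3.

The Hessian of f at 0 has rank 1. Corank 1: A-series; mu = 3 gives A_3.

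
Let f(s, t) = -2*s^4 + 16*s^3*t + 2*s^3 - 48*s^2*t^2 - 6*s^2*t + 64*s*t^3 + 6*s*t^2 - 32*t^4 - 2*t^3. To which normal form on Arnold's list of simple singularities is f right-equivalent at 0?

The Hessian of f at 0 has rank 0. Corank 2; j^3 = 2*(s - t)^3 is a perfect cube, so E-series; the 4-jet and mu = 6 give E_6.

E_6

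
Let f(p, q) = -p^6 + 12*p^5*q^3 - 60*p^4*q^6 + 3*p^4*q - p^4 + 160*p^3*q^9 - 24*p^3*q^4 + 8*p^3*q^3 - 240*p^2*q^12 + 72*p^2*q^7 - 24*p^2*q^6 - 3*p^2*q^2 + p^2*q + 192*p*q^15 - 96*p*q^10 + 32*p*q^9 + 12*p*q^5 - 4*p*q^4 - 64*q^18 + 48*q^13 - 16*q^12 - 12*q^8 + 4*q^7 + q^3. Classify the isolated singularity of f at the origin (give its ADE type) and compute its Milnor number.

Type D_{4}, Milnor number mu = 4.

The Hessian of f at 0 has rank 0. Corank 2; j^3 = q*(p^2 + q^2) splits into three distinct lines over C (the quadratic factor has nonzero discriminant), so D_4.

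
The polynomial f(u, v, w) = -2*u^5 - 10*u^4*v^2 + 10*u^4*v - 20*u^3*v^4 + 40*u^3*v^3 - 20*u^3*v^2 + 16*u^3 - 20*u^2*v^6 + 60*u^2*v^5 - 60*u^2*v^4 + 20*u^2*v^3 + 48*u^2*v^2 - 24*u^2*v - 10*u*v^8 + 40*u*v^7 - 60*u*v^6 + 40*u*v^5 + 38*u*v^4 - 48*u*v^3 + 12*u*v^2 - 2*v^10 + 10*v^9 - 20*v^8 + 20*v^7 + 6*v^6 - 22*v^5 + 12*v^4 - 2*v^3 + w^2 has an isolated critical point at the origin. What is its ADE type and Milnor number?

Type E8, Milnor number mu = 8.

The Hessian of f at 0 is [[0, 0, 0], [0, 0, 0], [0, 0, 2]] with rank 1, so corank 2. A Groebner basis of the Jacobian ideal J(f) in C{u,v,w} is {5*u^2/8 + u*v^3 + 5*u*v^2/4 - 5*u*v/8 - 5*v^3/8 + 5*v^2/32, u^2 + 2*u*v^2 - u*v + v^4 - v^3 + v^2/4, u^3 - 3*u^2/8 - 3*u*v^2/2 + 3*u*v/8 + 5*v^3/8 - 3*v^2/32, u^2*v - u^2/4 - 3*u*v^2/2 + u*v/4 + v^3/2 - v^2/16, w}; counting standard monomials gives mu = 8. Corank 2; j^3 = 2*(2*u - v)^3 is a perfect cube, so E-series; the 5-jet and mu = 8 give E_8.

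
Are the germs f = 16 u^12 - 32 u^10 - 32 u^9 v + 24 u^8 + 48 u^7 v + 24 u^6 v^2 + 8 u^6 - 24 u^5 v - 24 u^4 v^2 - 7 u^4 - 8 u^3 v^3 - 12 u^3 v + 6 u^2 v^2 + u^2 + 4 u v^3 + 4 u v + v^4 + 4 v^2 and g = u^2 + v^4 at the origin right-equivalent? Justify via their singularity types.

The Hessian of f at 0 is [[2, 4], [4, 8]] with rank 1, so corank 1. A Groebner basis of the Jacobian ideal J(f) in C{u,v} is {v^3, u + 2*v}; counting standard monomials gives mu = 3. Corank 1: A-series; mu = 3 gives A_3. The Hessian of g at 0 is [[2, 0], [0, 0]] with rank 1, so corank 1. A Groebner basis of the Jacobian ideal J(g) in C{u,v} is {v^3, u}; counting standard monomials gives mu = 3. Corank 1: A-series; mu = 3 gives A_3. Both have type A_3, hence right-equivalent.

Yes.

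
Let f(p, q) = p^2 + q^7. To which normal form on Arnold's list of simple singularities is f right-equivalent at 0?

The Hessian of f at 0 has rank 1. Corank 1: A-series; mu = 6 gives A_6.

A6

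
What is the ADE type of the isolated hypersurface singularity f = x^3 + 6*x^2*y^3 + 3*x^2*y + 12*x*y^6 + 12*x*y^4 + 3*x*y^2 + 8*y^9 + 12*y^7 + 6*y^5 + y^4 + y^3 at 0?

The Hessian of f at 0 has rank 0. Corank 2; j^3 = (x + y)^3 is a perfect cube, so E-series; the 4-jet and mu = 6 give E_6.

E_{6}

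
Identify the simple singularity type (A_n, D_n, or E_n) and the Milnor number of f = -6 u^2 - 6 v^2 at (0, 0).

Type A1, Milnor number mu = 1.

The Hessian of f at 0 has rank 2. Corank 0: nondegenerate Morse point, so A_1.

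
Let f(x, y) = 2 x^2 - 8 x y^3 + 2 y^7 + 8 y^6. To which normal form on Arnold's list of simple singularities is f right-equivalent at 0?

The Hessian of f at 0 has rank 1. Corank 1: A-series; mu = 6 gives A_6.

A6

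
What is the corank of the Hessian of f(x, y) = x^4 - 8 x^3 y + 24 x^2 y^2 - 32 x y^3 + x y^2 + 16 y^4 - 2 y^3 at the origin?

2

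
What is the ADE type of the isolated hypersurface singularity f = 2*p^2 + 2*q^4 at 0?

A_3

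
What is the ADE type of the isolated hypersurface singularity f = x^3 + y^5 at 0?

E_{8}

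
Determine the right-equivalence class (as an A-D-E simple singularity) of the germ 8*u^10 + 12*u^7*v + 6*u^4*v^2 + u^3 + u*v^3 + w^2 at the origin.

E_7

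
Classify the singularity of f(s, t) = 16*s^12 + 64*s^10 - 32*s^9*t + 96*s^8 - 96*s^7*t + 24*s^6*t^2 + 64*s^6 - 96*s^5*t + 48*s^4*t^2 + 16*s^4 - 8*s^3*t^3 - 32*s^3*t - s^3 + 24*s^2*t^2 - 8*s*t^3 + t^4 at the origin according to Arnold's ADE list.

E_6

The Hessian of f at 0 is [[0, 0], [0, 0]] with rank 0, so corank 2. A Groebner basis of the Jacobian ideal J(f) in C{s,t} is {t^4, s*t^2 - t^3/6, s^2}; counting standard monomials gives mu = 6. Corank 2; j^3 = -s^3 is a perfect cube, so E-series; the 4-jet and mu = 6 give E_6.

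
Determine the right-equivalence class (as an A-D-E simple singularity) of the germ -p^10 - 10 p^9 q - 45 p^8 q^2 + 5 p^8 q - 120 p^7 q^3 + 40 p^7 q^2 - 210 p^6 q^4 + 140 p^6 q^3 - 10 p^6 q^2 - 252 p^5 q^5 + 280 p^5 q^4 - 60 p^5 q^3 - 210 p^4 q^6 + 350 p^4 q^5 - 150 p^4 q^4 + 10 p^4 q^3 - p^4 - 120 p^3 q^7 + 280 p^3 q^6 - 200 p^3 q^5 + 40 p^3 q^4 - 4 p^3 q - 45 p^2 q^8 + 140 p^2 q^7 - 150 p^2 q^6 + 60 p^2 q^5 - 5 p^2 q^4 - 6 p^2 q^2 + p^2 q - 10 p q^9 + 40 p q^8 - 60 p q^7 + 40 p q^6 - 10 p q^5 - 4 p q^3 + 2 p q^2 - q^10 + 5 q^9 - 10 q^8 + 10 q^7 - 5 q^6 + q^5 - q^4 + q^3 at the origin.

D_6

The Hessian of f at 0 has rank 0. Corank 2; j^3 = q*(p + q)^2 has shape L^2 M (L != M), so D-series; mu = 6 gives D_6.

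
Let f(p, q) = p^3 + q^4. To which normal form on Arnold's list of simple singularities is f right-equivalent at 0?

E6

The Hessian of f at 0 is [[0, 0], [0, 0]] with rank 0, so corank 2. A Groebner basis of the Jacobian ideal J(f) in C{p,q} is {q^3, p^2}; counting standard monomials gives mu = 6. Corank 2; j^3 = p^3 is a perfect cube, so E-series; the 4-jet and mu = 6 give E_6.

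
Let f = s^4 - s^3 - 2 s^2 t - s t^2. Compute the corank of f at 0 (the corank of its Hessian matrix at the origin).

2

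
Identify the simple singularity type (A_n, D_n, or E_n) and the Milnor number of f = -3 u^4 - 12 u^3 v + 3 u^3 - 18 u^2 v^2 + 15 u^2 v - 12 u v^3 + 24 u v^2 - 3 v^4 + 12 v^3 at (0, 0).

The Hessian of f at 0 is [[0, 0], [0, 0]] with rank 0, so corank 2. A Groebner basis of the Jacobian ideal J(f) in C{u,v} is {u*v^2 - u*v/2 - v^2, u*v/4 + v^3 + v^2/2, u^2 + 3*u*v + 2*v^2}; counting standard monomials gives mu = 5. Corank 2; j^3 = 3*(u + v)*(u + 2*v)^2 has shape L^2 M (L != M), so D-series; mu = 5 gives D_5.

Type D_5, Milnor number mu = 5.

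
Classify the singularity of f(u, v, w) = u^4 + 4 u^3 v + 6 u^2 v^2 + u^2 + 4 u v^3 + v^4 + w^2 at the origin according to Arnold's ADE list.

A_{3}

The Hessian of f at 0 has rank 2. Corank 1: A-series; mu = 3 gives A_3.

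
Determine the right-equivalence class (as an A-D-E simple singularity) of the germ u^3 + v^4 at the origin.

The Hessian of f at 0 has rank 0. Corank 2; j^3 = u^3 is a perfect cube, so E-series; the 4-jet and mu = 6 give E_6.

E_6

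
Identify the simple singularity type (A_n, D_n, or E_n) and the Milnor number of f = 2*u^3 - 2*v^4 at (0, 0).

Type E_{6}, Milnor number mu = 6.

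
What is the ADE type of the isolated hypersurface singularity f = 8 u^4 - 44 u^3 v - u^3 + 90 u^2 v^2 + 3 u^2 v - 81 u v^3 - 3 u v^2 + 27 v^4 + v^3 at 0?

The Hessian of f at 0 is [[0, 0], [0, 0]] with rank 0, so corank 2. A Groebner basis of the Jacobian ideal J(f) in C{u,v} is {3*u^2/4 - 3*u*v/2 + v^4 + v^3/4 + 3*v^2/4, u^3 - 15*u^2/4 + 15*u*v/2 - 9*v^3/4 - 15*v^2/4, u^2*v - 9*u^2/4 + 9*u*v/2 - 7*v^3/4 - 9*v^2/4, -u^2 + u*v^2 + 2*u*v - 4*v^3/3 - v^2}; counting standard monomials gives mu = 7. Corank 2; j^3 = -(u - v)^3 is a perfect cube, so E-series; the 4-jet and mu = 7 give E_7.

E_7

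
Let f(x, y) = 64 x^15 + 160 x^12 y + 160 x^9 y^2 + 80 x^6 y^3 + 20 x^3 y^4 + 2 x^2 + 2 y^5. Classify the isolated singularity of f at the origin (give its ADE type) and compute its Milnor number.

The Hessian of f at 0 has rank 1. Corank 1: A-series; mu = 4 gives A_4.

Type A_{4}, Milnor number mu = 4.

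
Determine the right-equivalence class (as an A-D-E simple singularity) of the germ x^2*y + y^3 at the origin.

The Hessian of f at 0 is [[0, 0], [0, 0]] with rank 0, so corank 2. A Groebner basis of the Jacobian ideal J(f) in C{x,y} is {y^3, x^2 + 3*y^2, x*y}; counting standard monomials gives mu = 4. Corank 2; j^3 = y*(x^2 + y^2) splits into three distinct lines over C (the quadratic factor has nonzero discriminant), so D_4.

D_{4}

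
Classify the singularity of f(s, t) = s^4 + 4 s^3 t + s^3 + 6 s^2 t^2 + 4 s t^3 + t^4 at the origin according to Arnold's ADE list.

E_6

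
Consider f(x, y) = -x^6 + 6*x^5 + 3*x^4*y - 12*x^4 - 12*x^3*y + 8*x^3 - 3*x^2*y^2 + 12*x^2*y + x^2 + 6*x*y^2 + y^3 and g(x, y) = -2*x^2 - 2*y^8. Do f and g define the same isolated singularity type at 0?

No.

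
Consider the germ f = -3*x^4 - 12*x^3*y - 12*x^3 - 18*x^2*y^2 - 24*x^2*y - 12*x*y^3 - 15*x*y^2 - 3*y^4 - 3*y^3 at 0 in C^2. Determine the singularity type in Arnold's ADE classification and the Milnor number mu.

Type D5, Milnor number mu = 5.

The Hessian of f at 0 is [[0, 0], [0, 0]] with rank 0, so corank 2. A Groebner basis of the Jacobian ideal J(f) in C{x,y} is {x*y^2 + 2*x*y + y^2, -4*x*y + y^3 - 2*y^2, x^2 + 3*x*y/2 + y^2/2}; counting standard monomials gives mu = 5. Corank 2; j^3 = -3*(x + y)*(2*x + y)^2 has shape L^2 M (L != M), so D-series; mu = 5 gives D_5.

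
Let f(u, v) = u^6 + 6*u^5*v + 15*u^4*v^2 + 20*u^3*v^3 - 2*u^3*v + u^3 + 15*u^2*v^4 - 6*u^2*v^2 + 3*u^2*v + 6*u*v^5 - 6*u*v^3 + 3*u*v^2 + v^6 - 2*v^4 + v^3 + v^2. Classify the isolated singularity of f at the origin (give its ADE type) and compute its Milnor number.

Type A2, Milnor number mu = 2.

The Hessian of f at 0 has rank 1. Corank 1: A-series; mu = 2 gives A_2.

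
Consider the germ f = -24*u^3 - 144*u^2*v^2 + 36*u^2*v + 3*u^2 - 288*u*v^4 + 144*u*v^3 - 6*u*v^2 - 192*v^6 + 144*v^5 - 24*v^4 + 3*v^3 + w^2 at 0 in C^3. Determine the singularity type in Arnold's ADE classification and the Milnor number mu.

Type A_2, Milnor number mu = 2.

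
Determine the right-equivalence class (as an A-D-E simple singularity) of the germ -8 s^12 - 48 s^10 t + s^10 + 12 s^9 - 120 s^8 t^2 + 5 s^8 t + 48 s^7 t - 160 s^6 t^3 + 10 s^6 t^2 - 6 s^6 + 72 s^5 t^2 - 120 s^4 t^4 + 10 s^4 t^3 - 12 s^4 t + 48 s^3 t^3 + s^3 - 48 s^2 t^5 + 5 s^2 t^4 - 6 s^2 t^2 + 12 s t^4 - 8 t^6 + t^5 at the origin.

The Hessian of f at 0 has rank 0. Corank 2; j^3 = s^3 is a perfect cube, so E-series; the 5-jet and mu = 8 give E_8.

E_{8}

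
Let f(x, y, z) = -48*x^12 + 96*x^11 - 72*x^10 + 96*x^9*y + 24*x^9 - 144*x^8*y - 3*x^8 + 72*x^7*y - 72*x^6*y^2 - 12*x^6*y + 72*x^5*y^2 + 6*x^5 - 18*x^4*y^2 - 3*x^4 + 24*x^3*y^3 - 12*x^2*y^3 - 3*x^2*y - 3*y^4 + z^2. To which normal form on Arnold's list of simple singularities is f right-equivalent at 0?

D5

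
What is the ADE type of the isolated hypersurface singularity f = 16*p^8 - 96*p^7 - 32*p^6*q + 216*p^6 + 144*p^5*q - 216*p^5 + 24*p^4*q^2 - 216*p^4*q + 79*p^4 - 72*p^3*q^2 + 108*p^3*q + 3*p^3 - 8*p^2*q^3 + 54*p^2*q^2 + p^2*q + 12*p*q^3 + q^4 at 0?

D_5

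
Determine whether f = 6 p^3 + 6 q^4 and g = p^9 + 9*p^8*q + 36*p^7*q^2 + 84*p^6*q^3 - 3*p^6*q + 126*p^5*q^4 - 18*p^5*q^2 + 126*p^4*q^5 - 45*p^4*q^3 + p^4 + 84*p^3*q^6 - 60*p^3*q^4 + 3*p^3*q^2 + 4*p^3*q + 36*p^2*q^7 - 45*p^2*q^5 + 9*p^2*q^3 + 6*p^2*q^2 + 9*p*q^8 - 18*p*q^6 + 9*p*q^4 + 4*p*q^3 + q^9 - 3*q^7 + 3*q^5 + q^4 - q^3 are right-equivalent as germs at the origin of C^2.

Yes.

The Hessian of f at 0 has rank 0. Corank 2; j^3 = 6*p^3 is a perfect cube, so E-series; the 4-jet and mu = 6 give E_6. The Hessian of g at 0 has rank 0. Corank 2; j^3 = -q^3 is a perfect cube, so E-series; the 4-jet and mu = 6 give E_6. Both have type E_6, hence right-equivalent.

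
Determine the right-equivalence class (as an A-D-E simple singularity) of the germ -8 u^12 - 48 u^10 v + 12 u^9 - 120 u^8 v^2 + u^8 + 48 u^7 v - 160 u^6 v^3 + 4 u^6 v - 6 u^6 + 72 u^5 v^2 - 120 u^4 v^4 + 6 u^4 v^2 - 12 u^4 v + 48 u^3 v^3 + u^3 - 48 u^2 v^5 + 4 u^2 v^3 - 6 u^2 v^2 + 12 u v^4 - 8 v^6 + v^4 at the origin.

E_{6}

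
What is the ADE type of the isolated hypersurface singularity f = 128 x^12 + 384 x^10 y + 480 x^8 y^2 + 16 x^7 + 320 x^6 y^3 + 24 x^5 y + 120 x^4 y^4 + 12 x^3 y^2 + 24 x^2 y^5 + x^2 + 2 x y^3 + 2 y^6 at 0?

The Hessian of f at 0 is [[2, 0], [0, 0]] with rank 1, so corank 1. A Groebner basis of the Jacobian ideal J(f) in C{x,y} is {x*y^2, x + y^3, x^2}; counting standard monomials gives mu = 5. Corank 1: A-series; mu = 5 gives A_5.

A_{5}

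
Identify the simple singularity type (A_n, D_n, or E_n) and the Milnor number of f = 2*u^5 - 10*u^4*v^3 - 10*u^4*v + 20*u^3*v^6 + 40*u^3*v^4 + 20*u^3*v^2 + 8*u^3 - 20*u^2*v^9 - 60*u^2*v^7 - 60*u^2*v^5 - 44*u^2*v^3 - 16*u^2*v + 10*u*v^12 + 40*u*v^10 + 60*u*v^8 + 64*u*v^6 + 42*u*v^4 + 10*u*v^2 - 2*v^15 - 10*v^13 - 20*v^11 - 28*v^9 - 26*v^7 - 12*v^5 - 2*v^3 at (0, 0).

Type D_{6}, Milnor number mu = 6.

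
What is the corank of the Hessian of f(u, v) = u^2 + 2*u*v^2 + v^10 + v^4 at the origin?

1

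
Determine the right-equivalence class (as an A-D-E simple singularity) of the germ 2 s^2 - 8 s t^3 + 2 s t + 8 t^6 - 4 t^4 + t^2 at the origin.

A_{1}

The Hessian of f at 0 is [[4, 2], [2, 2]] with rank 2, so corank 0. A Groebner basis of the Jacobian ideal J(f) in C{s,t} is {s, t}; counting standard monomials gives mu = 1. Corank 0: nondegenerate Morse point, so A_1.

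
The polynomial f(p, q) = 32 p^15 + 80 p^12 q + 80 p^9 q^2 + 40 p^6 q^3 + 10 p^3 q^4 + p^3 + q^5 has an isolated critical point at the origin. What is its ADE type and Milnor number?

The Hessian of f at 0 has rank 0. Corank 2; j^3 = p^3 is a perfect cube, so E-series; the 5-jet and mu = 8 give E_8.

Type E_8, Milnor number mu = 8.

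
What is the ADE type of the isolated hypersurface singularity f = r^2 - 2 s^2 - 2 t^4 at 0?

The Hessian of f at 0 has rank 2. Corank 1: A-series; mu = 3 gives A_3.

A3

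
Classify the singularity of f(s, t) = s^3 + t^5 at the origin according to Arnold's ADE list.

The Hessian of f at 0 has rank 0. Corank 2; j^3 = s^3 is a perfect cube, so E-series; the 5-jet and mu = 8 give E_8.

E_8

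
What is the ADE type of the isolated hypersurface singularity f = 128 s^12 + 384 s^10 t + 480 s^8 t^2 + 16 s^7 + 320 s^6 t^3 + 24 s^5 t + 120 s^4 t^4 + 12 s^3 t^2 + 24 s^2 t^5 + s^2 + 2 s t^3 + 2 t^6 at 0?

A5

The Hessian of f at 0 has rank 1. Corank 1: A-series; mu = 5 gives A_5.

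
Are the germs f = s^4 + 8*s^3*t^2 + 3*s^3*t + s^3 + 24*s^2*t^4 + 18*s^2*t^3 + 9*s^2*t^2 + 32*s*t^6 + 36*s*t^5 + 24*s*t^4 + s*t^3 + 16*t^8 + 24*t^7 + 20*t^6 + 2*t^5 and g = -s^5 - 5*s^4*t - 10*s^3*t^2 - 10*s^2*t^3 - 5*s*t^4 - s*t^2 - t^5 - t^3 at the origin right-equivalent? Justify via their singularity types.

No.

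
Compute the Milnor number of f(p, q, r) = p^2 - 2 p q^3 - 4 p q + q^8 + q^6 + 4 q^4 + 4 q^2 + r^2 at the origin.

7

The Hessian of f at 0 has rank 2. Corank 1: A-series; mu = 7 gives A_7.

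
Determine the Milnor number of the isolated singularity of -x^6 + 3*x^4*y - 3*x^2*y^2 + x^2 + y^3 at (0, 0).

2

The Hessian of f at 0 has rank 1. Corank 1: A-series; mu = 2 gives A_2.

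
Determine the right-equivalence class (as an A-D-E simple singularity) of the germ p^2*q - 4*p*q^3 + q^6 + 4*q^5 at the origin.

D_{7}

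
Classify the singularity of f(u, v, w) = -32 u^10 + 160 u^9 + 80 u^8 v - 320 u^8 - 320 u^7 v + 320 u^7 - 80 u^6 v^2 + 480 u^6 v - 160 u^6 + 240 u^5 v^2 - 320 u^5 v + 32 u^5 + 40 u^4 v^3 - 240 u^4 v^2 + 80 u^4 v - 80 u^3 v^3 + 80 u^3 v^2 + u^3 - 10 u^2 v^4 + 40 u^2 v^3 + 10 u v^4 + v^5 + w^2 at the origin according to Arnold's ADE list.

E_8

The Hessian of f at 0 has rank 1. Corank 2; j^3 = u^3 is a perfect cube, so E-series; the 5-jet and mu = 8 give E_8.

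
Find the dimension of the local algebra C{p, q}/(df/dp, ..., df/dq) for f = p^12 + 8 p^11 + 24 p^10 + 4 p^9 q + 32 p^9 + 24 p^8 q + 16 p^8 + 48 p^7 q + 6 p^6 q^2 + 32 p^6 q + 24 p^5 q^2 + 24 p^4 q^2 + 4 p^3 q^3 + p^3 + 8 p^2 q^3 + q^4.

6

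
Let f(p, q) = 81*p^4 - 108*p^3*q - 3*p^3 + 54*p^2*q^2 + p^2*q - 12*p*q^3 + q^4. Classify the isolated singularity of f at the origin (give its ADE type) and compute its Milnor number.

Type D_{5}, Milnor number mu = 5.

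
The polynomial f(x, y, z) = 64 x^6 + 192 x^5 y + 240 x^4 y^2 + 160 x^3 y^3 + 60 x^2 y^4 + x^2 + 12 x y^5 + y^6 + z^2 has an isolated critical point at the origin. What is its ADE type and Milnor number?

The Hessian of f at 0 has rank 2. Corank 1: A-series; mu = 5 gives A_5.

Type A_5, Milnor number mu = 5.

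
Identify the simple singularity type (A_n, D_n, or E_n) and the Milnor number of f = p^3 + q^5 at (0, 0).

The Hessian of f at 0 has rank 0. Corank 2; j^3 = p^3 is a perfect cube, so E-series; the 5-jet and mu = 8 give E_8.

Type E_8, Milnor number mu = 8.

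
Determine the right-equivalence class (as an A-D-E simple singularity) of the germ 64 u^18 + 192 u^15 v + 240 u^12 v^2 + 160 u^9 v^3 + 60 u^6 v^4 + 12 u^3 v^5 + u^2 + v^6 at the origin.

A5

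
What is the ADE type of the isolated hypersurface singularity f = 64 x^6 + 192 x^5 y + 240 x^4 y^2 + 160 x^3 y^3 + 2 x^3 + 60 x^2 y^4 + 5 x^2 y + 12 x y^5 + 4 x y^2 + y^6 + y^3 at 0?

The Hessian of f at 0 is [[0, 0], [0, 0]] with rank 0, so corank 2. A Groebner basis of the Jacobian ideal J(f) in C{x,y} is {-x*y/12 + y^5 - y^2/12, x*y^2 + y^3, x^2 + 3*x*y/2 + y^2/2}; counting standard monomials gives mu = 7. Corank 2; j^3 = (x + y)^2*(2*x + y) has shape L^2 M (L != M), so D-series; mu = 7 gives D_7.

D_7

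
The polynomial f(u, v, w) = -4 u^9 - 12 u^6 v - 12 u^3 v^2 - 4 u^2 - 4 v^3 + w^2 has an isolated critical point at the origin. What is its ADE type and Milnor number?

Type A_{2}, Milnor number mu = 2.

The Hessian of f at 0 has rank 2. Corank 1: A-series; mu = 2 gives A_2.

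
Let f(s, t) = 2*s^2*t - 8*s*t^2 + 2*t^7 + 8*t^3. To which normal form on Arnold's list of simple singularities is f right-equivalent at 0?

The Hessian of f at 0 has rank 0. Corank 2; j^3 = 2*t*(s - 2*t)^2 has shape L^2 M (L != M), so D-series; mu = 8 gives D_8.

D_8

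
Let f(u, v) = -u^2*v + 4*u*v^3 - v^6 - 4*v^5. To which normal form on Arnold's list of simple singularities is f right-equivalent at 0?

The Hessian of f at 0 has rank 0. Corank 2; j^3 = -u^2*v has shape L^2 M (L != M), so D-series; mu = 7 gives D_7.

D_{7}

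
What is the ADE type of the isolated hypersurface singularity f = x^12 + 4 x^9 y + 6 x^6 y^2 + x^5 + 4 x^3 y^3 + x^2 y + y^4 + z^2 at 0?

D_{5}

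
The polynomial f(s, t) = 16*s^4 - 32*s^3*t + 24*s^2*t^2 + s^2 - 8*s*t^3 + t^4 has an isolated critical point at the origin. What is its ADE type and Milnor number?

Type A3, Milnor number mu = 3.

The Hessian of f at 0 has rank 1. Corank 1: A-series; mu = 3 gives A_3.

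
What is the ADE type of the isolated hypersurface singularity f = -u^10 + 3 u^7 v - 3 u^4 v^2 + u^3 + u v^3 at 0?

E_7

The Hessian of f at 0 is [[0, 0], [0, 0]] with rank 0, so corank 2. A Groebner basis of the Jacobian ideal J(f) in C{u,v} is {u^3, u*v^2, 3*u^2 + v^3}; counting standard monomials gives mu = 7. Corank 2; j^3 = u^3 is a perfect cube, so E-series; the 4-jet and mu = 7 give E_7.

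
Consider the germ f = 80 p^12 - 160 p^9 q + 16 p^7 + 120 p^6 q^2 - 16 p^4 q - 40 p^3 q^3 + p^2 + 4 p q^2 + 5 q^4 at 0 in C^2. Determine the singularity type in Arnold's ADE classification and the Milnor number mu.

The Hessian of f at 0 is [[2, 0], [0, 0]] with rank 1, so corank 1. A Groebner basis of the Jacobian ideal J(f) in C{p,q} is {p^2, p*q, p/2 + q^2}; counting standard monomials gives mu = 3. Corank 1: A-series; mu = 3 gives A_3.

Type A_3, Milnor number mu = 3.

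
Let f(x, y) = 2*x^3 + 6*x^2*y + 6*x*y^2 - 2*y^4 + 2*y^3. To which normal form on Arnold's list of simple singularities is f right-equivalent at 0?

The Hessian of f at 0 has rank 0. Corank 2; j^3 = 2*(x + y)^3 is a perfect cube, so E-series; the 4-jet and mu = 6 give E_6.

E6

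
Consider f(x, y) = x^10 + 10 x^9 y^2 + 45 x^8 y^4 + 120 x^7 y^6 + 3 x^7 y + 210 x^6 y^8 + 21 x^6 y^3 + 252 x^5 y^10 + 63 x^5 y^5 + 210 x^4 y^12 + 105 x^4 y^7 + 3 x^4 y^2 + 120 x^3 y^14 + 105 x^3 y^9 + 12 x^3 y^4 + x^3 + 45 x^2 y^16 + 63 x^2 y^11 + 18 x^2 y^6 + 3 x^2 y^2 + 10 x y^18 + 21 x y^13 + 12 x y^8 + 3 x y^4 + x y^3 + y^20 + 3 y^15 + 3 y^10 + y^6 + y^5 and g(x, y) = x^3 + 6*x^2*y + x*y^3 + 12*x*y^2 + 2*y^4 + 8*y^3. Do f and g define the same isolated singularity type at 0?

Yes.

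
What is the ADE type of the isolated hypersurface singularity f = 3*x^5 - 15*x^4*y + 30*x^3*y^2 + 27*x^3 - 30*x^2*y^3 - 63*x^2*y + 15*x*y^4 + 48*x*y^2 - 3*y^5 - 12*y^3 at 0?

The Hessian of f at 0 has rank 0. Corank 2; j^3 = 3*(x - y)*(3*x - 2*y)^2 has shape L^2 M (L != M), so D-series; mu = 6 gives D_6.

D6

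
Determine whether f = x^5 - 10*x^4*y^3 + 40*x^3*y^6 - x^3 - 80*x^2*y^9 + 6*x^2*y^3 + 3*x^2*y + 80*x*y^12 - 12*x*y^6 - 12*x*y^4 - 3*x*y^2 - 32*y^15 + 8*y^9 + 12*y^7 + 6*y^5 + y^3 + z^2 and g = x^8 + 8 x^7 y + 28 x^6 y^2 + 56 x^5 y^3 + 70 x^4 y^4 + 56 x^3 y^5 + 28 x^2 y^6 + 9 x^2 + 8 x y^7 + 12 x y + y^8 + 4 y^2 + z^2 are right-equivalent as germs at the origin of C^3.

No.

The Hessian of f at 0 is [[0, 0, 0], [0, 0, 0], [0, 0, 2]] with rank 1, so corank 2. A Groebner basis of the Jacobian ideal J(f) in C{x,y,z} is {3*x^2/4 + x*y^3 - 3*x*y/2 + 3*y^2/4, x^2 - 2*x*y + y^4 + y^2, x^3 - 3*x*y^2 + 2*y^3, x^2*y - 2*x*y^2 + y^3, z}; counting standard monomials gives mu = 8. Corank 2; j^3 = -(x - y)^3 is a perfect cube, so E-series; the 5-jet and mu = 8 give E_8. The Hessian of g at 0 is [[18, 12, 0], [12, 8, 0], [0, 0, 2]] with rank 2, so corank 1. A Groebner basis of the Jacobian ideal J(g) in C{x,y,z} is {y^7, x + 2*y/3, z}; counting standard monomials gives mu = 7. Corank 1: A-series; mu = 7 gives A_7. f is E_8 but g is A_7, hence not right-equivalent.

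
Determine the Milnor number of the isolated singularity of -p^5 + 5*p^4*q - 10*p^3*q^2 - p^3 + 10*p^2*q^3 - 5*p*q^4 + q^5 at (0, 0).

8

The Hessian of f at 0 is [[0, 0], [0, 0]] with rank 0, so corank 2. A Groebner basis of the Jacobian ideal J(f) in C{p,q} is {q^5, p*q^3 - q^4/4, p^2}; counting standard monomials gives mu = 8. Corank 2; j^3 = -p^3 is a perfect cube, so E-series; the 5-jet and mu = 8 give E_8.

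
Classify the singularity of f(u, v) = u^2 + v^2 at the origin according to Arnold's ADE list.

A_1

The Hessian of f at 0 has rank 2. Corank 0: nondegenerate Morse point, so A_1.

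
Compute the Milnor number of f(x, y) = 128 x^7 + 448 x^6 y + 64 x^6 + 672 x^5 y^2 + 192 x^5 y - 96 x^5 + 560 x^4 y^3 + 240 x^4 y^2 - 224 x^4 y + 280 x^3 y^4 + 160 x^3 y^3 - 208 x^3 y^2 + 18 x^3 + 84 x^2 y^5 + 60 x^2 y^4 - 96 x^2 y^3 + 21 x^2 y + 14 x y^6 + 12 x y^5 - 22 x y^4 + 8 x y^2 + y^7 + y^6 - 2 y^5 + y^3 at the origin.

The Hessian of f at 0 is [[0, 0], [0, 0]] with rank 0, so corank 2. A Groebner basis of the Jacobian ideal J(f) in C{x,y} is {-486*x^2 - 405*x*y + y^4 - 81*y^2, x^3 + 3*x^2/2 + x*y + y^3/27 + y^2/6, x^2*y - 3*x^2 - 2*x*y - y^3/9 - y^2/3, 9*x^2/2 + x*y^2 + 3*x*y + y^3/3 + y^2/2}; counting standard monomials gives mu = 7. Corank 2; j^3 = (2*x + y)*(3*x + y)^2 has shape L^2 M (L != M), so D-series; mu = 7 gives D_7.

7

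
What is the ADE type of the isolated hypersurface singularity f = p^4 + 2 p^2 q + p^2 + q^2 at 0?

A_{1}

The Hessian of f at 0 is [[2, 0], [0, 2]] with rank 2, so corank 0. A Groebner basis of the Jacobian ideal J(f) in C{p,q} is {p, q}; counting standard monomials gives mu = 1. Corank 0: nondegenerate Morse point, so A_1.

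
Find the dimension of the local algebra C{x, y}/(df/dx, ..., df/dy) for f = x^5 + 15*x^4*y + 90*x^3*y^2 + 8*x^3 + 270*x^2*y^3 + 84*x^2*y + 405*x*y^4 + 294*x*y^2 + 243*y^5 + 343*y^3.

The Hessian of f at 0 is [[0, 0], [0, 0]] with rank 0, so corank 2. A Groebner basis of the Jacobian ideal J(f) in C{x,y} is {y^5, x*y^3 + 27*y^4/8, x^2 + 7*x*y + 49*y^2/4}; counting standard monomials gives mu = 8. Corank 2; j^3 = (2*x + 7*y)^3 is a perfect cube, so E-series; the 5-jet and mu = 8 give E_8.

8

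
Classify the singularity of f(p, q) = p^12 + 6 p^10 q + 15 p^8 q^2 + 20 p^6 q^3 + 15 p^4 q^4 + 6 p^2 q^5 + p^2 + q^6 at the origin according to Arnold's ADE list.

A5

The Hessian of f at 0 is [[2, 0], [0, 0]] with rank 1, so corank 1. A Groebner basis of the Jacobian ideal J(f) in C{p,q} is {q^5, p}; counting standard monomials gives mu = 5. Corank 1: A-series; mu = 5 gives A_5.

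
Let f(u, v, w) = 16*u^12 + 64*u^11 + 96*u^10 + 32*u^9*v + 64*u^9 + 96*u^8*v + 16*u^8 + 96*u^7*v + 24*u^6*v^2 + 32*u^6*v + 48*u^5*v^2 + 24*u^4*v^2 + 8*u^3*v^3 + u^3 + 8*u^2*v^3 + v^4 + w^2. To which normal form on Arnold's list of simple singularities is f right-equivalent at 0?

The Hessian of f at 0 has rank 1. Corank 2; j^3 = u^3 is a perfect cube, so E-series; the 4-jet and mu = 6 give E_6.

E_6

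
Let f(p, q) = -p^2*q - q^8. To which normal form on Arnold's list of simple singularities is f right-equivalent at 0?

D_9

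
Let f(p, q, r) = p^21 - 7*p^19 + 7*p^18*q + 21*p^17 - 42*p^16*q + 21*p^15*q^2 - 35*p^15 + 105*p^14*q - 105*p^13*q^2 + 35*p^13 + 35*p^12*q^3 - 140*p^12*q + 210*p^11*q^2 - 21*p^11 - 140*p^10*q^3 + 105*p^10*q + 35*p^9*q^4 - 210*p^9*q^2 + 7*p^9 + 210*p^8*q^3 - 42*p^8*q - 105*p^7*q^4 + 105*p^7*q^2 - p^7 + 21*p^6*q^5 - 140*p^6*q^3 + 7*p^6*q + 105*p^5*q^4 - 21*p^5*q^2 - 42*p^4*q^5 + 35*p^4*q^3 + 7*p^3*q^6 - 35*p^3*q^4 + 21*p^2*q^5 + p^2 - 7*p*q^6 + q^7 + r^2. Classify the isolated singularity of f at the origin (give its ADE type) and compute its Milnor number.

The Hessian of f at 0 has rank 2. Corank 1: A-series; mu = 6 gives A_6.

Type A6, Milnor number mu = 6.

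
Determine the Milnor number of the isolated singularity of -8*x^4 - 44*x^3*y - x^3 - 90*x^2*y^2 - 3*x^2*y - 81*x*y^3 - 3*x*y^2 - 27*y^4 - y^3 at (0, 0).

The Hessian of f at 0 is [[0, 0], [0, 0]] with rank 0, so corank 2. A Groebner basis of the Jacobian ideal J(f) in C{x,y} is {3*x^2/4 + 3*x*y/2 + y^4 + y^3/4 + 3*y^2/4, x^3 + 15*x^2/4 + 15*x*y/2 + 9*y^3/4 + 15*y^2/4, x^2*y - 9*x^2/4 - 9*x*y/2 - 7*y^3/4 - 9*y^2/4, x^2 + x*y^2 + 2*x*y + 4*y^3/3 + y^2}; counting standard monomials gives mu = 7. Corank 2; j^3 = -(x + y)^3 is a perfect cube, so E-series; the 4-jet and mu = 7 give E_7.

7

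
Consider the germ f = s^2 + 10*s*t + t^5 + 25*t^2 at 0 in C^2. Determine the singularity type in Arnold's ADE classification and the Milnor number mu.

Type A_{4}, Milnor number mu = 4.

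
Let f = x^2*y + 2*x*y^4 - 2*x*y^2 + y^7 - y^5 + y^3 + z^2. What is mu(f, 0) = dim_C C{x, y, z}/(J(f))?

The Hessian of f at 0 has rank 1. Corank 2; j^3 = y*(x - y)^2 has shape L^2 M (L != M), so D-series; mu = 6 gives D_6.

6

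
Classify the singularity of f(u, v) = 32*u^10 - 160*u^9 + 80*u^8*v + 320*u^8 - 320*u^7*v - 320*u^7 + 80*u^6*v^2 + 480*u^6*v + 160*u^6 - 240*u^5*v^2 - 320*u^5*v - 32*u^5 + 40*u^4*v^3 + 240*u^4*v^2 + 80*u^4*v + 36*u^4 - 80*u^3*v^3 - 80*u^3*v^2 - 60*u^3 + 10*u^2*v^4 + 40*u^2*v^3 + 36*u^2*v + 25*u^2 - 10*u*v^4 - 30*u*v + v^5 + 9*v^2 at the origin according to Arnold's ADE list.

The Hessian of f at 0 has rank 1. Corank 1: A-series; mu = 4 gives A_4.

A4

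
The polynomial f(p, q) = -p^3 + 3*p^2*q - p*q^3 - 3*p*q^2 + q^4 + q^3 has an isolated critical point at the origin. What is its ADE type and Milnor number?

The Hessian of f at 0 is [[0, 0], [0, 0]] with rank 0, so corank 2. A Groebner basis of the Jacobian ideal J(f) in C{p,q} is {p^3 - 3*p^2*q - 6*p^2 + 12*p*q - 6*q^2, 3*p^2 + p*q^2 - 6*p*q + 3*q^2, 3*p^2 - 6*p*q + q^3 + 3*q^2}; counting standard monomials gives mu = 7. Corank 2; j^3 = -(p - q)^3 is a perfect cube, so E-series; the 4-jet and mu = 7 give E_7.

Type E7, Milnor number mu = 7.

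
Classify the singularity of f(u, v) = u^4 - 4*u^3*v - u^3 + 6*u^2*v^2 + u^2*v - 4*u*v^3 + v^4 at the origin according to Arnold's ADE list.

D_{5}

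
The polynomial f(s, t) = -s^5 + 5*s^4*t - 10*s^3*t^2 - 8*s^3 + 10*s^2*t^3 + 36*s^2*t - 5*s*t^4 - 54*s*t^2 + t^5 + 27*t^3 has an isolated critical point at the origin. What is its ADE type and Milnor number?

The Hessian of f at 0 is [[0, 0], [0, 0]] with rank 0, so corank 2. A Groebner basis of the Jacobian ideal J(f) in C{s,t} is {t^5, s*t^3 - 11*t^4/8, s^2 - 3*s*t + 9*t^2/4}; counting standard monomials gives mu = 8. Corank 2; j^3 = -(2*s - 3*t)^3 is a perfect cube, so E-series; the 5-jet and mu = 8 give E_8.

Type E_{8}, Milnor number mu = 8.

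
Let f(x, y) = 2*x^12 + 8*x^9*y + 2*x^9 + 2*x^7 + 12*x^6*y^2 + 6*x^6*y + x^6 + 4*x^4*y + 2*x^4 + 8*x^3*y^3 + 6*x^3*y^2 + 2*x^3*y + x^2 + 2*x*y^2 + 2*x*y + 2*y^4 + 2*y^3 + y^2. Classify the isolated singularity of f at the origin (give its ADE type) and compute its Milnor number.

The Hessian of f at 0 is [[2, 2], [2, 2]] with rank 1, so corank 1. A Groebner basis of the Jacobian ideal J(f) in C{x,y} is {x^2 + x + y, x*y - x - y, x + y^2 + y}; counting standard monomials gives mu = 3. Corank 1: A-series; mu = 3 gives A_3.

Type A_3, Milnor number mu = 3.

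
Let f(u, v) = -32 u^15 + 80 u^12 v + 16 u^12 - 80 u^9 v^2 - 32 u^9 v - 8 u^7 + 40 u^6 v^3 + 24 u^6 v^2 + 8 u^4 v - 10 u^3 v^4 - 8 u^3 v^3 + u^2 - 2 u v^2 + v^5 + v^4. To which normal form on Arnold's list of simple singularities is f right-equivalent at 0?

A4

The Hessian of f at 0 is [[2, 0], [0, 0]] with rank 1, so corank 1. A Groebner basis of the Jacobian ideal J(f) in C{u,v} is {u^2, -u + v^2}; counting standard monomials gives mu = 4. Corank 1: A-series; mu = 4 gives A_4.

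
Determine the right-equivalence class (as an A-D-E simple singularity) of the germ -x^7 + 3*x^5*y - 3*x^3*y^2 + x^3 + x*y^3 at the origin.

The Hessian of f at 0 has rank 0. Corank 2; j^3 = x^3 is a perfect cube, so E-series; the 4-jet and mu = 7 give E_7.

E7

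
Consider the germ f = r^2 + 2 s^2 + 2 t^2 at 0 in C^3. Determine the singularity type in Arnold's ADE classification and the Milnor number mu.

Type A1, Milnor number mu = 1.

The Hessian of f at 0 has rank 3. Corank 0: nondegenerate Morse point, so A_1.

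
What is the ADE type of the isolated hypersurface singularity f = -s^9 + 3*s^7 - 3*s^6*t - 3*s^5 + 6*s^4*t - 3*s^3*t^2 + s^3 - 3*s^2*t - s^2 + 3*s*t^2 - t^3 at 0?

A_2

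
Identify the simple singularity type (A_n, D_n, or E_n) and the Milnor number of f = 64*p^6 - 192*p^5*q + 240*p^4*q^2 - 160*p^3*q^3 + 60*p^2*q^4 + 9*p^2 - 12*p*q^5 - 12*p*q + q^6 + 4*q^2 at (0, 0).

Type A_5, Milnor number mu = 5.

The Hessian of f at 0 has rank 1. Corank 1: A-series; mu = 5 gives A_5.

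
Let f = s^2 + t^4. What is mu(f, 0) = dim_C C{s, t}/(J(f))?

3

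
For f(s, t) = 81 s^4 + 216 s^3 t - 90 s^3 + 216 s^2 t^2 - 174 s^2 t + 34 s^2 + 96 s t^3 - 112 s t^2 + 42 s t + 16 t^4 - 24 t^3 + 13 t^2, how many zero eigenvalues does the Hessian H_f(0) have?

0

The Hessian at 0 is [[68, 42], [42, 26]] of rank 2; hence corank 0.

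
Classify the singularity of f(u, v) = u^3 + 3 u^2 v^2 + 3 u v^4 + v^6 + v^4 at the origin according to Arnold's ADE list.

E_6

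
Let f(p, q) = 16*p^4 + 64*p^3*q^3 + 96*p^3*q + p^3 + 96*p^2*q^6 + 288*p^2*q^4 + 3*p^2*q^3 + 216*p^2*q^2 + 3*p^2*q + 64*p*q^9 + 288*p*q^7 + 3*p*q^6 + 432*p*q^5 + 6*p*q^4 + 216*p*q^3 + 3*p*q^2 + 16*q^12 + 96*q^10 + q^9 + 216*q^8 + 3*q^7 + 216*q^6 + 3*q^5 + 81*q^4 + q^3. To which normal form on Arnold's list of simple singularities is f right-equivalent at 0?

The Hessian of f at 0 is [[0, 0], [0, 0]] with rank 0, so corank 2. A Groebner basis of the Jacobian ideal J(f) in C{p,q} is {q^4, p*q^2 + 7*q^3/6, p^2 + 2*p*q + q^2}; counting standard monomials gives mu = 6. Corank 2; j^3 = (p + q)^3 is a perfect cube, so E-series; the 4-jet and mu = 6 give E_6.

E_{6}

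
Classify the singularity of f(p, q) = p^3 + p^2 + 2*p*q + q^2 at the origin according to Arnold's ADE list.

The Hessian of f at 0 has rank 1. Corank 1: A-series; mu = 2 gives A_2.

A_{2}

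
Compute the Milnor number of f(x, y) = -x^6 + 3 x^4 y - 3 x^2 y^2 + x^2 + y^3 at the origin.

The Hessian of f at 0 is [[2, 0], [0, 0]] with rank 1, so corank 1. A Groebner basis of the Jacobian ideal J(f) in C{x,y} is {y^2, x}; counting standard monomials gives mu = 2. Corank 1: A-series; mu = 2 gives A_2.

2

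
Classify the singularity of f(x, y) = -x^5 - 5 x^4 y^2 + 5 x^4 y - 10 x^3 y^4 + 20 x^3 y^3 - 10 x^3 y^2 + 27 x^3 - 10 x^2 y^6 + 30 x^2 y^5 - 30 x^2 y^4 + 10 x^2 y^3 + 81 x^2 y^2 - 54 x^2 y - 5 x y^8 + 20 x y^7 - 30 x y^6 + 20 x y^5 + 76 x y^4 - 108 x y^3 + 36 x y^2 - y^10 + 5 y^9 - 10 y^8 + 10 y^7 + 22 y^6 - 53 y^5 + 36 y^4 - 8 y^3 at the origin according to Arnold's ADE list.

E_{8}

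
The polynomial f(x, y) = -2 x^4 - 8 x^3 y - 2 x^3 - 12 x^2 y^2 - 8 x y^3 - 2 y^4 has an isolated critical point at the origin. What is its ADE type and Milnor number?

Type E6, Milnor number mu = 6.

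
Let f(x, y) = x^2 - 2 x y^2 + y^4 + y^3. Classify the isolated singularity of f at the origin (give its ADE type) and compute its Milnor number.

The Hessian of f at 0 has rank 1. Corank 1: A-series; mu = 2 gives A_2.

Type A_2, Milnor number mu = 2.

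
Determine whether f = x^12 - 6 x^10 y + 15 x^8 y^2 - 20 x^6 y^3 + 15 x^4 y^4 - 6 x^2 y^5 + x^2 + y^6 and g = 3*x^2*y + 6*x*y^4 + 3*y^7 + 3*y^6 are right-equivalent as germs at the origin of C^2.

No.

The Hessian of f at 0 has rank 1. Corank 1: A-series; mu = 5 gives A_5. The Hessian of g at 0 has rank 0. Corank 2; j^3 = 3*x^2*y has shape L^2 M (L != M), so D-series; mu = 7 gives D_7. f is A_5 but g is D_7, hence not right-equivalent.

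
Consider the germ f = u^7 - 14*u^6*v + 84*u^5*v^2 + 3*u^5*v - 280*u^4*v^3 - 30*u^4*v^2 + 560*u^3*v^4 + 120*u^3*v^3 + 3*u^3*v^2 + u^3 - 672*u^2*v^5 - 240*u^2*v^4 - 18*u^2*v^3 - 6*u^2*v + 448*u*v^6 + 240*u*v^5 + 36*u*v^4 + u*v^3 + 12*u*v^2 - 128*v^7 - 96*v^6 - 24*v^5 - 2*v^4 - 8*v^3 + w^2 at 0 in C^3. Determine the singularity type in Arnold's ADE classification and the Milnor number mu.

Type E7, Milnor number mu = 7.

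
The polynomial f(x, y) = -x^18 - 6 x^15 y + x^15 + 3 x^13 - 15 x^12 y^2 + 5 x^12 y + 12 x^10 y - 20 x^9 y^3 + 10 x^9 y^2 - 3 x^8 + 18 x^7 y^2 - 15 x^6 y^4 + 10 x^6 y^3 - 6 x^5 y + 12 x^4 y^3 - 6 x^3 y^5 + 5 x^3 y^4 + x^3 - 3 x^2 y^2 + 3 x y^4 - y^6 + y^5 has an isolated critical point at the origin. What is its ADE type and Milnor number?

Type E_8, Milnor number mu = 8.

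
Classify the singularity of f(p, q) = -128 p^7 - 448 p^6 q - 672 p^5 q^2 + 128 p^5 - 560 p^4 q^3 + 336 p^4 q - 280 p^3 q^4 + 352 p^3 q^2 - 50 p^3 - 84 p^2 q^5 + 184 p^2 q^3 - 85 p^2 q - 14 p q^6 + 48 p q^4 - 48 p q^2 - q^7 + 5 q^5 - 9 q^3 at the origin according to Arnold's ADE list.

The Hessian of f at 0 has rank 0. Corank 2; j^3 = -(2*p + q)*(5*p + 3*q)^2 has shape L^2 M (L != M), so D-series; mu = 6 gives D_6.

D6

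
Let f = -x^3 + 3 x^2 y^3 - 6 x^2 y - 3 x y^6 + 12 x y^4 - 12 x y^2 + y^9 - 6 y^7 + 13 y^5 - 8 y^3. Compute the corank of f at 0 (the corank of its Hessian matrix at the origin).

2

Hessian at 0 has rank 0.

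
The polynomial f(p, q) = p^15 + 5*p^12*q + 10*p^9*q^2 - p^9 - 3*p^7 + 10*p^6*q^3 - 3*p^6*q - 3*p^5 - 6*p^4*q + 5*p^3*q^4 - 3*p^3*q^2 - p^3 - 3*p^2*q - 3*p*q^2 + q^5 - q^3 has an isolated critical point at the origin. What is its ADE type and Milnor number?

Type E8, Milnor number mu = 8.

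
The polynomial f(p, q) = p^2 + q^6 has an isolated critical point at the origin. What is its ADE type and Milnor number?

Type A_{5}, Milnor number mu = 5.

The Hessian of f at 0 has rank 1. Corank 1: A-series; mu = 5 gives A_5.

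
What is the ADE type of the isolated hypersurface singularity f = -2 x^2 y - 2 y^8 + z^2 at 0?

The Hessian of f at 0 is [[0, 0, 0], [0, 0, 0], [0, 0, 2]] with rank 1, so corank 2. A Groebner basis of the Jacobian ideal J(f) in C{x,y,z} is {x^2/8 + y^7, x^3, x*y, z}; counting standard monomials gives mu = 9. Corank 2; j^3 = -2*x^2*y has shape L^2 M (L != M), so D-series; mu = 9 gives D_9.

D9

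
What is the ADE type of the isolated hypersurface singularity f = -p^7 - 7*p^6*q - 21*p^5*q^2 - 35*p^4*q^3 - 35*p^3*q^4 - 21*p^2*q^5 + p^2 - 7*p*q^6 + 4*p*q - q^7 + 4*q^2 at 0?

A_{6}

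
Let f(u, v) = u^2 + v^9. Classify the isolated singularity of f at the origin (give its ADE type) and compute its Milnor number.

Type A_{8}, Milnor number mu = 8.

The Hessian of f at 0 has rank 1. Corank 1: A-series; mu = 8 gives A_8.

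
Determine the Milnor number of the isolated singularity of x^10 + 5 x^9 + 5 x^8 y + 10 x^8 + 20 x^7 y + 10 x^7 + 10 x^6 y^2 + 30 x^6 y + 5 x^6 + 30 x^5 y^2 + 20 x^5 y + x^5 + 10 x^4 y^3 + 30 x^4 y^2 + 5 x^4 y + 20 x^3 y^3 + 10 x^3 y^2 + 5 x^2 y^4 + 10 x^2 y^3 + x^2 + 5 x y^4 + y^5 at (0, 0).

The Hessian of f at 0 is [[2, 0], [0, 0]] with rank 1, so corank 1. A Groebner basis of the Jacobian ideal J(f) in C{x,y} is {y^4, x}; counting standard monomials gives mu = 4. Corank 1: A-series; mu = 4 gives A_4.

4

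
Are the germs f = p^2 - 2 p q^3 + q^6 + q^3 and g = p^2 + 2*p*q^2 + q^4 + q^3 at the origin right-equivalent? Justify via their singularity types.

The Hessian of f at 0 has rank 1. Corank 1: A-series; mu = 2 gives A_2. The Hessian of g at 0 has rank 1. Corank 1: A-series; mu = 2 gives A_2. Both have type A_2, hence right-equivalent.

Yes.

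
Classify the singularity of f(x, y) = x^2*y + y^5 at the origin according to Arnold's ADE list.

D_{6}

The Hessian of f at 0 is [[0, 0], [0, 0]] with rank 0, so corank 2. A Groebner basis of the Jacobian ideal J(f) in C{x,y} is {x^2/5 + y^4, x^3, x*y}; counting standard monomials gives mu = 6. Corank 2; j^3 = x^2*y has shape L^2 M (L != M), so D-series; mu = 6 gives D_6.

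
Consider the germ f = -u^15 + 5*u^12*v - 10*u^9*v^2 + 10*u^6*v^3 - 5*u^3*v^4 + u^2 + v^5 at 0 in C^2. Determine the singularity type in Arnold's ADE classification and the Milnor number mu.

Type A_{4}, Milnor number mu = 4.

The Hessian of f at 0 has rank 1. Corank 1: A-series; mu = 4 gives A_4.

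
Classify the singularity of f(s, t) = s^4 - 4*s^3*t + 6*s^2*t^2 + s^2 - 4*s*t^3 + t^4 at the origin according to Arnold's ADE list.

A_3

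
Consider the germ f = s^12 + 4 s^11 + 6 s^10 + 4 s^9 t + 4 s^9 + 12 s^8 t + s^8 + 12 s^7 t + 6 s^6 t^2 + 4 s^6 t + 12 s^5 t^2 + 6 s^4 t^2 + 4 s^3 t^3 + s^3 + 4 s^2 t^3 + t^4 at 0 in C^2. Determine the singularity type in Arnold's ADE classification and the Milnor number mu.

Type E_{6}, Milnor number mu = 6.

The Hessian of f at 0 has rank 0. Corank 2; j^3 = s^3 is a perfect cube, so E-series; the 4-jet and mu = 6 give E_6.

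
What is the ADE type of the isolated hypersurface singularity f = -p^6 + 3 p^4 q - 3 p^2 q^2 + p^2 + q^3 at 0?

A_2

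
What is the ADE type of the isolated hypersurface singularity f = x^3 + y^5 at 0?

The Hessian of f at 0 has rank 0. Corank 2; j^3 = x^3 is a perfect cube, so E-series; the 5-jet and mu = 8 give E_8.

E_{8}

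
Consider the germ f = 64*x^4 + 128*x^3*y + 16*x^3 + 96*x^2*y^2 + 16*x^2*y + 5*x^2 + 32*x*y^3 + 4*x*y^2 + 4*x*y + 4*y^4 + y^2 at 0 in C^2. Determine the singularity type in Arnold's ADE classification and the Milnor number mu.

The Hessian of f at 0 is [[10, 4], [4, 2]] with rank 2, so corank 0. A Groebner basis of the Jacobian ideal J(f) in C{x,y} is {x, y}; counting standard monomials gives mu = 1. Corank 0: nondegenerate Morse point, so A_1.

Type A_{1}, Milnor number mu = 1.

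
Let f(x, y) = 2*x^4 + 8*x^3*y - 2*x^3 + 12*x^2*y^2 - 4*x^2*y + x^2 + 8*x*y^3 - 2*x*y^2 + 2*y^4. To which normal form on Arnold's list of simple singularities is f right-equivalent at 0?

A_3

The Hessian of f at 0 is [[2, 0], [0, 0]] with rank 1, so corank 1. A Groebner basis of the Jacobian ideal J(f) in C{x,y} is {x^2, x*y, -x + y^2}; counting standard monomials gives mu = 3. Corank 1: A-series; mu = 3 gives A_3.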